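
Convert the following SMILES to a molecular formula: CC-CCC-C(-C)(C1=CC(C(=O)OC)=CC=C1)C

Heavy atoms from the SMILES: 16 C, 2 O.
Implicit hydrogens by atom environment:
  4 × C: 3 H each → 12
  4 × C: 2 H each → 8
  4 × C (aromatic): 1 H each → 4
  2 × C: no H
  2 × C (aromatic): no H
  2 × O: no H
  Total hydrogens = 24.
Molecular formula: C16H24O2

C16H24O2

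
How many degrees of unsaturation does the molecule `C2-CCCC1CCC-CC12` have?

Molecular formula from the SMILES: C10H18.
DoU = (2C + 2 + N − H − X)/2 = (2·10 + 2 + 0 − 18 − 0)/2 = 4/2 = 2.
(Structurally: 2 ring(s) + 0 π bond(s) = 2.)

2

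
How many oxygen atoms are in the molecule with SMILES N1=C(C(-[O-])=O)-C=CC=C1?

The symbol for oxygen appears 2 times in the SMILES.

2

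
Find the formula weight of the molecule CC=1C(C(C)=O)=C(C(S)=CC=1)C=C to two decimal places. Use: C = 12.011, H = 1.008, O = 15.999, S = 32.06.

192.28

Molecular formula: C11H12OS.
M = 11×12.011 + 12×1.008 + 1×15.999 + 1×32.06 = 192.28 g/mol.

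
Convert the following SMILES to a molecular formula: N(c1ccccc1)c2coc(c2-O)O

Heavy atoms from the SMILES: 10 C, 1 N, 3 O.
Implicit hydrogens by atom environment:
  6 × C (aromatic): 1 H each → 6
  4 × C (aromatic): no H
  2 × O: 1 H each → 2
  1 × N: 1 H
  1 × O (aromatic): no H
  Total hydrogens = 9.
Molecular formula: C10H9NO3

C10H9NO3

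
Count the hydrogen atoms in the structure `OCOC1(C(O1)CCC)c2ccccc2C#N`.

Hydrogens are implicit in SMILES; fill each atom to its normal valence:
  4 × C (aromatic): 1 H each → 4
  3 × C: 2 H each → 6
  2 × C: no H
  2 × C (aromatic): no H
  2 × O: no H
  1 × C: 3 H
  1 × C: 1 H
  1 × N: no H
  1 × O: 1 H
  Total hydrogens = 15.

15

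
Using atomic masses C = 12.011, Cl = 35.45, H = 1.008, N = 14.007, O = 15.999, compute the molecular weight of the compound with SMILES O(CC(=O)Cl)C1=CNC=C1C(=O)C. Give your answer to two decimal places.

Molecular formula: C8H8ClNO3.
M = 8×12.011 + 1×35.45 + 8×1.008 + 1×14.007 + 3×15.999 = 201.61 g/mol.

201.61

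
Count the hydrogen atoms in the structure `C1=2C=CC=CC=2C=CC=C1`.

8

Hydrogens are implicit in SMILES; fill each atom to its normal valence:
  8 × C (aromatic): 1 H each → 8
  2 × C (aromatic): no H
  Total hydrogens = 8.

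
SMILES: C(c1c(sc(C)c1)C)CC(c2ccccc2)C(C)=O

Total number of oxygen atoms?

The symbol for oxygen appears 1 time in the SMILES.

1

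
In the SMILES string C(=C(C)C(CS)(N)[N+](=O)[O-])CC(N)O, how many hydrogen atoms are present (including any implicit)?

Hydrogens are implicit in SMILES; fill each atom to its normal valence:
  2 × C: 2 H each → 4
  2 × C: 1 H each → 2
  2 × C: no H
  2 × N: 2 H each → 4
  1 × C: 3 H
  1 × N (charge +1): no H
  1 × O: 1 H
  1 × O: no H
  1 × O (charge -1): no H
  1 × S: 1 H
  Total hydrogens = 15.

15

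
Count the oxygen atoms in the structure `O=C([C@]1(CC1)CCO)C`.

The symbol for oxygen appears 2 times in the SMILES.

2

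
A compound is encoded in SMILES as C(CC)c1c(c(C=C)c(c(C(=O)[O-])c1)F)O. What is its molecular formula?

C12H12FO3-

Heavy atoms from the SMILES: 12 C, 1 F, 3 O.
Implicit hydrogens by atom environment:
  5 × C (aromatic): no H
  3 × C: 2 H each → 6
  1 × C: 3 H
  1 × C (aromatic): 1 H
  1 × C: 1 H
  1 × C: no H
  1 × F: no H
  1 × O: 1 H
  1 × O: no H
  1 × O (charge -1): no H
  Total hydrogens = 12.
Net charge -1.
Molecular formula: C12H12FO3-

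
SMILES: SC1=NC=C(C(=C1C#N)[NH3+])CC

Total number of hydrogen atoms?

10

Hydrogens are implicit in SMILES; fill each atom to its normal valence:
  4 × C (aromatic): no H
  1 × C: 3 H
  1 × C: 2 H
  1 × C (aromatic): 1 H
  1 × C: no H
  1 × N (charge +1): 3 H
  1 × N (aromatic): no H
  1 × N: no H
  1 × S: 1 H
  Total hydrogens = 10.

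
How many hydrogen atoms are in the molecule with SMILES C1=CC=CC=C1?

Hydrogens are implicit in SMILES; fill each atom to its normal valence:
  6 × C (aromatic): 1 H each → 6
  Total hydrogens = 6.

6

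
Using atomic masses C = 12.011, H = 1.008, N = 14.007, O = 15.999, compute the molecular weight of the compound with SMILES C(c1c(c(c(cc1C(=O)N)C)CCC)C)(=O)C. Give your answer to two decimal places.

233.31

Molecular formula: C14H19NO2.
M = 14×12.011 + 19×1.008 + 1×14.007 + 2×15.999 = 233.31 g/mol.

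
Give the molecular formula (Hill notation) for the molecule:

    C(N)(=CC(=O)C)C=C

Heavy atoms from the SMILES: 6 C, 1 N, 1 O.
Implicit hydrogens by atom environment:
  2 × C: 1 H each → 2
  2 × C: no H
  1 × C: 3 H
  1 × C: 2 H
  1 × N: 2 H
  1 × O: no H
  Total hydrogens = 9.
Molecular formula: C6H9NO

C6H9NO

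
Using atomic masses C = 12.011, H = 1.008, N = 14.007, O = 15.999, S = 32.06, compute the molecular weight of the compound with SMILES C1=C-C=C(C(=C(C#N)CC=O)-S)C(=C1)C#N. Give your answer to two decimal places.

228.27

Molecular formula: C12H8N2OS.
M = 12×12.011 + 8×1.008 + 2×14.007 + 1×15.999 + 1×32.06 = 228.27 g/mol.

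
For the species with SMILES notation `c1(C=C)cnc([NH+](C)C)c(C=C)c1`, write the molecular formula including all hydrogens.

Heavy atoms from the SMILES: 11 C, 2 N.
Implicit hydrogens by atom environment:
  3 × C (aromatic): no H
  2 × C: 3 H each → 6
  2 × C: 2 H each → 4
  2 × C (aromatic): 1 H each → 2
  2 × C: 1 H each → 2
  1 × N (charge +1): 1 H
  1 × N (aromatic): no H
  Total hydrogens = 15.
Net charge +1.
Molecular formula: C11H15N2+

C11H15N2+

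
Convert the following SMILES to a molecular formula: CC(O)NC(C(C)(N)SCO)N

Heavy atoms from the SMILES: 6 C, 3 N, 2 O, 1 S.
Implicit hydrogens by atom environment:
  2 × C: 3 H each → 6
  2 × C: 1 H each → 2
  2 × N: 2 H each → 4
  2 × O: 1 H each → 2
  1 × C: 2 H
  1 × C: no H
  1 × N: 1 H
  1 × S: no H
  Total hydrogens = 17.
Molecular formula: C6H17N3O2S

C6H17N3O2S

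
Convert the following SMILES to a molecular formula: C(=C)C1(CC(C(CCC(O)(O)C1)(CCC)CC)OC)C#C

C18H30O3

Heavy atoms from the SMILES: 18 C, 3 O.
Implicit hydrogens by atom environment:
  8 × C: 2 H each → 16
  4 × C: no H
  3 × C: 3 H each → 9
  3 × C: 1 H each → 3
  2 × O: 1 H each → 2
  1 × O: no H
  Total hydrogens = 30.
Molecular formula: C18H30O3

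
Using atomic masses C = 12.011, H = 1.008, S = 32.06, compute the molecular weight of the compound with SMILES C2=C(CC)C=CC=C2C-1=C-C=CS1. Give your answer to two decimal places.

Molecular formula: C12H12S.
M = 12×12.011 + 12×1.008 + 1×32.06 = 188.29 g/mol.

188.29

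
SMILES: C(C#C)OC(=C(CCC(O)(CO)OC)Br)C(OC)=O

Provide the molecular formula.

Heavy atoms from the SMILES: 1 Br, 12 C, 6 O.
Implicit hydrogens by atom environment:
  5 × C: no H
  4 × C: 2 H each → 8
  4 × O: no H
  2 × C: 3 H each → 6
  2 × O: 1 H each → 2
  1 × Br: no H
  1 × C: 1 H
  Total hydrogens = 17.
Molecular formula: C12H17BrO6

C12H17BrO6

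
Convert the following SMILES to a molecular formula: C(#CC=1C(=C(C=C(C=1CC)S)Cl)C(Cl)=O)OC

C12H10Cl2O2S

Heavy atoms from the SMILES: 12 C, 2 Cl, 2 O, 1 S.
Implicit hydrogens by atom environment:
  5 × C (aromatic): no H
  3 × C: no H
  2 × C: 3 H each → 6
  2 × Cl: no H
  2 × O: no H
  1 × C: 2 H
  1 × C (aromatic): 1 H
  1 × S: 1 H
  Total hydrogens = 10.
Molecular formula: C12H10Cl2O2S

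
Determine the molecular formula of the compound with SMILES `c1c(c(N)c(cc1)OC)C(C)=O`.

Heavy atoms from the SMILES: 9 C, 1 N, 2 O.
Implicit hydrogens by atom environment:
  3 × C (aromatic): 1 H each → 3
  3 × C (aromatic): no H
  2 × C: 3 H each → 6
  2 × O: no H
  1 × C: no H
  1 × N: 2 H
  Total hydrogens = 11.
Molecular formula: C9H11NO2

C9H11NO2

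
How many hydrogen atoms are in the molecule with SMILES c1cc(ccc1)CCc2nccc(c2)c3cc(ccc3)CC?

21

Hydrogens are implicit in SMILES; fill each atom to its normal valence:
  12 × C (aromatic): 1 H each → 12
  5 × C (aromatic): no H
  3 × C: 2 H each → 6
  1 × C: 3 H
  1 × N (aromatic): no H
  Total hydrogens = 21.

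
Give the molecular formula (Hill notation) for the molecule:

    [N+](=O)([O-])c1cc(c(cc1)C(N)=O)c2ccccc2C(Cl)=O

Heavy atoms from the SMILES: 14 C, 1 Cl, 2 N, 4 O.
Implicit hydrogens by atom environment:
  7 × C (aromatic): 1 H each → 7
  5 × C (aromatic): no H
  3 × O: no H
  2 × C: no H
  1 × Cl: no H
  1 × N: 2 H
  1 × N (charge +1): no H
  1 × O (charge -1): no H
  Total hydrogens = 9.
Molecular formula: C14H9ClN2O4

C14H9ClN2O4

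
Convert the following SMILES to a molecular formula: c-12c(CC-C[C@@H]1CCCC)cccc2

C14H20

Heavy atoms from the SMILES: 14 C.
Implicit hydrogens by atom environment:
  6 × C: 2 H each → 12
  4 × C (aromatic): 1 H each → 4
  2 × C (aromatic): no H
  1 × C: 3 H
  1 × C: 1 H
  Total hydrogens = 20.
Molecular formula: C14H20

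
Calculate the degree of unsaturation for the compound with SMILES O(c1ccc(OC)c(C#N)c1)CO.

Molecular formula from the SMILES: C9H9NO3.
DoU = (2C + 2 + N − H − X)/2 = (2·9 + 2 + 1 − 9 − 0)/2 = 12/2 = 6.
(Structurally: 1 ring(s) + 5 π bond(s) = 6.)

6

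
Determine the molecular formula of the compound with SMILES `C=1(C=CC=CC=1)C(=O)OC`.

C8H8O2

Heavy atoms from the SMILES: 8 C, 2 O.
Implicit hydrogens by atom environment:
  5 × C (aromatic): 1 H each → 5
  2 × O: no H
  1 × C: 3 H
  1 × C (aromatic): no H
  1 × C: no H
  Total hydrogens = 8.
Molecular formula: C8H8O2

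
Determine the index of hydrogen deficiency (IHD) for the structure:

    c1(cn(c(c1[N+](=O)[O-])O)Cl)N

Molecular formula from the SMILES: C4H4ClN3O3.
DoU = (2C + 2 + N − H − X)/2 = (2·4 + 2 + 3 − 4 − 1)/2 = 8/2 = 4.
(Structurally: 1 ring(s) + 3 π bond(s) = 4.)

4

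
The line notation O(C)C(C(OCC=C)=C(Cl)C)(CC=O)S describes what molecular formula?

Heavy atoms from the SMILES: 10 C, 1 Cl, 3 O, 1 S.
Implicit hydrogens by atom environment:
  3 × C: 2 H each → 6
  3 × C: no H
  3 × O: no H
  2 × C: 3 H each → 6
  2 × C: 1 H each → 2
  1 × Cl: no H
  1 × S: 1 H
  Total hydrogens = 15.
Molecular formula: C10H15ClO3S

C10H15ClO3S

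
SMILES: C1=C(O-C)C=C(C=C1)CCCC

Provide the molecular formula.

Heavy atoms from the SMILES: 11 C, 1 O.
Implicit hydrogens by atom environment:
  4 × C (aromatic): 1 H each → 4
  3 × C: 2 H each → 6
  2 × C: 3 H each → 6
  2 × C (aromatic): no H
  1 × O: no H
  Total hydrogens = 16.
Molecular formula: C11H16O

C11H16O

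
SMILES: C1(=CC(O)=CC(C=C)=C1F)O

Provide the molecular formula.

Heavy atoms from the SMILES: 8 C, 1 F, 2 O.
Implicit hydrogens by atom environment:
  4 × C (aromatic): no H
  2 × C (aromatic): 1 H each → 2
  2 × O: 1 H each → 2
  1 × C: 2 H
  1 × C: 1 H
  1 × F: no H
  Total hydrogens = 7.
Molecular formula: C8H7FO2

C8H7FO2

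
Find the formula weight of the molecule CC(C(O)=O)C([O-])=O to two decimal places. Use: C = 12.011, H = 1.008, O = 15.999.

117.08

Molecular formula: C4H5O4-.
M = 4×12.011 + 5×1.008 + 4×15.999 = 117.08 g/mol.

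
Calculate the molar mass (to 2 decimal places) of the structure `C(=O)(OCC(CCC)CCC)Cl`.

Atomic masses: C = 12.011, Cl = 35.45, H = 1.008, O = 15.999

Molecular formula: C9H17ClO2.
M = 9×12.011 + 1×35.45 + 17×1.008 + 2×15.999 = 192.68 g/mol.

192.68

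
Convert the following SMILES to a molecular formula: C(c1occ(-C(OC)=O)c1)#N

Heavy atoms from the SMILES: 7 C, 1 N, 3 O.
Implicit hydrogens by atom environment:
  2 × C (aromatic): 1 H each → 2
  2 × C (aromatic): no H
  2 × C: no H
  2 × O: no H
  1 × C: 3 H
  1 × N: no H
  1 × O (aromatic): no H
  Total hydrogens = 5.
Molecular formula: C7H5NO3

C7H5NO3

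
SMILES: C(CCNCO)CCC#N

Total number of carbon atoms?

The symbol for carbon appears 7 times in the SMILES.

7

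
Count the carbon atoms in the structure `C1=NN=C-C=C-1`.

The symbol for carbon appears 4 times in the SMILES.

4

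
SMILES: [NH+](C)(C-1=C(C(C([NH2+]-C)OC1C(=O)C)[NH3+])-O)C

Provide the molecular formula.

Heavy atoms from the SMILES: 10 C, 3 N, 3 O.
Implicit hydrogens by atom environment:
  4 × C: 3 H each → 12
  3 × C: 1 H each → 3
  3 × C: no H
  2 × O: no H
  1 × N (charge +1): 3 H
  1 × N (charge +1): 2 H
  1 × N (charge +1): 1 H
  1 × O: 1 H
  Total hydrogens = 22.
Net charge +3.
Molecular formula: [C10H22N3O3]3+

[C10H22N3O3]3+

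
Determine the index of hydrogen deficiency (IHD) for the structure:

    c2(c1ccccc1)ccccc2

8

Molecular formula from the SMILES: C12H10.
DoU = (2C + 2 + N − H − X)/2 = (2·12 + 2 + 0 − 10 − 0)/2 = 16/2 = 8.
(Structurally: 2 ring(s) + 6 π bond(s) = 8.)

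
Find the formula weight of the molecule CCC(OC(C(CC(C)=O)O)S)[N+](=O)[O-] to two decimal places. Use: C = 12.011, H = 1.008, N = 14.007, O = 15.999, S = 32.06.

Molecular formula: C8H15NO5S.
M = 8×12.011 + 15×1.008 + 1×14.007 + 5×15.999 + 1×32.06 = 237.27 g/mol.

237.27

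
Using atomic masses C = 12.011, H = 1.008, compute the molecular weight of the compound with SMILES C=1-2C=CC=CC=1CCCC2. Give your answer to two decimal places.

132.21

Molecular formula: C10H12.
M = 10×12.011 + 12×1.008 = 132.21 g/mol.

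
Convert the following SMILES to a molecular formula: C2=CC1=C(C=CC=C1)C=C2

C10H8

Heavy atoms from the SMILES: 10 C.
Implicit hydrogens by atom environment:
  8 × C (aromatic): 1 H each → 8
  2 × C (aromatic): no H
  Total hydrogens = 8.
Molecular formula: C10H8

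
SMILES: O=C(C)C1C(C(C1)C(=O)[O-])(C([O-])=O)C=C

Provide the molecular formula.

Heavy atoms from the SMILES: 10 C, 5 O.
Implicit hydrogens by atom environment:
  4 × C: no H
  3 × C: 1 H each → 3
  3 × O: no H
  2 × C: 2 H each → 4
  2 × O (charge -1): no H
  1 × C: 3 H
  Total hydrogens = 10.
Net charge -2.
Molecular formula: [C10H10O5]2-

[C10H10O5]2-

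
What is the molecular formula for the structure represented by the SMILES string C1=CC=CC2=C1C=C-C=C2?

Heavy atoms from the SMILES: 10 C.
Implicit hydrogens by atom environment:
  8 × C (aromatic): 1 H each → 8
  2 × C (aromatic): no H
  Total hydrogens = 8.
Molecular formula: C10H8

C10H8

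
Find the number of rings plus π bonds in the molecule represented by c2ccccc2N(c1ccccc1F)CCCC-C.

8

Molecular formula from the SMILES: C17H20FN.
DoU = (2C + 2 + N − H − X)/2 = (2·17 + 2 + 1 − 20 − 1)/2 = 16/2 = 8.
(Structurally: 2 ring(s) + 6 π bond(s) = 8.)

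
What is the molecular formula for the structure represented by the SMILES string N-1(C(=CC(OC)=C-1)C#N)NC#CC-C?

C10H11N3O

Heavy atoms from the SMILES: 10 C, 3 N, 1 O.
Implicit hydrogens by atom environment:
  3 × C: no H
  2 × C: 3 H each → 6
  2 × C (aromatic): 1 H each → 2
  2 × C (aromatic): no H
  1 × C: 2 H
  1 × N: 1 H
  1 × N (aromatic): no H
  1 × N: no H
  1 × O: no H
  Total hydrogens = 11.
Molecular formula: C10H11N3O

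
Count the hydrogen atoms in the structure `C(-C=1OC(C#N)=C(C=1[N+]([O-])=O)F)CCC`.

9

Hydrogens are implicit in SMILES; fill each atom to its normal valence:
  4 × C (aromatic): no H
  3 × C: 2 H each → 6
  1 × C: 3 H
  1 × C: no H
  1 × F: no H
  1 × N: no H
  1 × N (charge +1): no H
  1 × O (aromatic): no H
  1 × O: no H
  1 × O (charge -1): no H
  Total hydrogens = 9.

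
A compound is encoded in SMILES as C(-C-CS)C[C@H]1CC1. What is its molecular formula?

Heavy atoms from the SMILES: 7 C, 1 S.
Implicit hydrogens by atom environment:
  6 × C: 2 H each → 12
  1 × C: 1 H
  1 × S: 1 H
  Total hydrogens = 14.
Molecular formula: C7H14S

C7H14S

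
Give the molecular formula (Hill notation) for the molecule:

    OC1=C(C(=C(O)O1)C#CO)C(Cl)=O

C7H3ClO5

Heavy atoms from the SMILES: 7 C, 1 Cl, 5 O.
Implicit hydrogens by atom environment:
  4 × C (aromatic): no H
  3 × C: no H
  3 × O: 1 H each → 3
  1 × Cl: no H
  1 × O (aromatic): no H
  1 × O: no H
  Total hydrogens = 3.
Molecular formula: C7H3ClO5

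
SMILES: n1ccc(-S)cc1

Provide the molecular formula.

C5H5NS

Heavy atoms from the SMILES: 5 C, 1 N, 1 S.
Implicit hydrogens by atom environment:
  4 × C (aromatic): 1 H each → 4
  1 × C (aromatic): no H
  1 × N (aromatic): no H
  1 × S: 1 H
  Total hydrogens = 5.
Molecular formula: C5H5NS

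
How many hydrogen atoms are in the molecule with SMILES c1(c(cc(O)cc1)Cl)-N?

Hydrogens are implicit in SMILES; fill each atom to its normal valence:
  3 × C (aromatic): 1 H each → 3
  3 × C (aromatic): no H
  1 × Cl: no H
  1 × N: 2 H
  1 × O: 1 H
  Total hydrogens = 6.

6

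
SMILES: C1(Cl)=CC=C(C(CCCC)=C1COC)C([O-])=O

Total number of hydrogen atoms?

Hydrogens are implicit in SMILES; fill each atom to its normal valence:
  4 × C: 2 H each → 8
  4 × C (aromatic): no H
  2 × C: 3 H each → 6
  2 × C (aromatic): 1 H each → 2
  2 × O: no H
  1 × C: no H
  1 × Cl: no H
  1 × O (charge -1): no H
  Total hydrogens = 16.

16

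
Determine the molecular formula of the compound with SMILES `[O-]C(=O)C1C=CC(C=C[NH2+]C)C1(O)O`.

C9H13NO4

Heavy atoms from the SMILES: 9 C, 1 N, 4 O.
Implicit hydrogens by atom environment:
  6 × C: 1 H each → 6
  2 × C: no H
  2 × O: 1 H each → 2
  1 × C: 3 H
  1 × N (charge +1): 2 H
  1 × O: no H
  1 × O (charge -1): no H
  Total hydrogens = 13.
Molecular formula: C9H13NO4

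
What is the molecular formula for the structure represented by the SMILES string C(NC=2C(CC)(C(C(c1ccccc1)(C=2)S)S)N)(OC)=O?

Heavy atoms from the SMILES: 15 C, 2 N, 2 O, 2 S.
Implicit hydrogens by atom environment:
  5 × C (aromatic): 1 H each → 5
  4 × C: no H
  2 × C: 3 H each → 6
  2 × C: 1 H each → 2
  2 × O: no H
  2 × S: 1 H each → 2
  1 × C: 2 H
  1 × C (aromatic): no H
  1 × N: 2 H
  1 × N: 1 H
  Total hydrogens = 20.
Molecular formula: C15H20N2O2S2

C15H20N2O2S2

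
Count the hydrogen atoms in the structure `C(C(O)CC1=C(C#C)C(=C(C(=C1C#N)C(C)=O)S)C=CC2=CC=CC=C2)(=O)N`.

Hydrogens are implicit in SMILES; fill each atom to its normal valence:
  7 × C (aromatic): no H
  5 × C (aromatic): 1 H each → 5
  4 × C: 1 H each → 4
  4 × C: no H
  2 × O: no H
  1 × C: 3 H
  1 × C: 2 H
  1 × N: 2 H
  1 × N: no H
  1 × O: 1 H
  1 × S: 1 H
  Total hydrogens = 18.

18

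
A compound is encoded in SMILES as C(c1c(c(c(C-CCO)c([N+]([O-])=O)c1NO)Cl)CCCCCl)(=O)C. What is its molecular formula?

Heavy atoms from the SMILES: 15 C, 2 Cl, 2 N, 5 O.
Implicit hydrogens by atom environment:
  7 × C: 2 H each → 14
  6 × C (aromatic): no H
  2 × Cl: no H
  2 × O: 1 H each → 2
  2 × O: no H
  1 × C: 3 H
  1 × C: no H
  1 × N: 1 H
  1 × N (charge +1): no H
  1 × O (charge -1): no H
  Total hydrogens = 20.
Molecular formula: C15H20Cl2N2O5

C15H20Cl2N2O5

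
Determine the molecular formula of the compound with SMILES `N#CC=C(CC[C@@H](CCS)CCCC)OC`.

Heavy atoms from the SMILES: 13 C, 1 N, 1 O, 1 S.
Implicit hydrogens by atom environment:
  7 × C: 2 H each → 14
  2 × C: 3 H each → 6
  2 × C: 1 H each → 2
  2 × C: no H
  1 × N: no H
  1 × O: no H
  1 × S: 1 H
  Total hydrogens = 23.
Molecular formula: C13H23NOS

C13H23NOS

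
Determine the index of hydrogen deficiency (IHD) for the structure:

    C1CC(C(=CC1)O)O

2

Molecular formula from the SMILES: C6H10O2.
DoU = (2C + 2 + N − H − X)/2 = (2·6 + 2 + 0 − 10 − 0)/2 = 4/2 = 2.
(Structurally: 1 ring(s) + 1 π bond(s) = 2.)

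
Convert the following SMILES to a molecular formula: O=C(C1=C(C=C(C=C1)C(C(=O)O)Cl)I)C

C10H8ClIO3

Heavy atoms from the SMILES: 10 C, 1 Cl, 1 I, 3 O.
Implicit hydrogens by atom environment:
  3 × C (aromatic): 1 H each → 3
  3 × C (aromatic): no H
  2 × C: no H
  2 × O: no H
  1 × C: 3 H
  1 × C: 1 H
  1 × Cl: no H
  1 × I: no H
  1 × O: 1 H
  Total hydrogens = 8.
Molecular formula: C10H8ClIO3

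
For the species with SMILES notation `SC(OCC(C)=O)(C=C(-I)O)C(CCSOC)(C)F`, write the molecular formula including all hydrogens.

C11H18FIO4S2

Heavy atoms from the SMILES: 11 C, 1 F, 1 I, 4 O, 2 S.
Implicit hydrogens by atom environment:
  4 × C: no H
  3 × C: 3 H each → 9
  3 × C: 2 H each → 6
  3 × O: no H
  1 × C: 1 H
  1 × F: no H
  1 × I: no H
  1 × O: 1 H
  1 × S: 1 H
  1 × S: no H
  Total hydrogens = 18.
Molecular formula: C11H18FIO4S2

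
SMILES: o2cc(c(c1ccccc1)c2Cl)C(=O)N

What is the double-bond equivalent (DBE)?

8

Molecular formula from the SMILES: C11H8ClNO2.
DoU = (2C + 2 + N − H − X)/2 = (2·11 + 2 + 1 − 8 − 1)/2 = 16/2 = 8.
(Structurally: 2 ring(s) + 6 π bond(s) = 8.)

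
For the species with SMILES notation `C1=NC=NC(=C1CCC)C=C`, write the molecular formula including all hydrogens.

Heavy atoms from the SMILES: 9 C, 2 N.
Implicit hydrogens by atom environment:
  3 × C: 2 H each → 6
  2 × C (aromatic): 1 H each → 2
  2 × C (aromatic): no H
  2 × N (aromatic): no H
  1 × C: 3 H
  1 × C: 1 H
  Total hydrogens = 12.
Molecular formula: C9H12N2

C9H12N2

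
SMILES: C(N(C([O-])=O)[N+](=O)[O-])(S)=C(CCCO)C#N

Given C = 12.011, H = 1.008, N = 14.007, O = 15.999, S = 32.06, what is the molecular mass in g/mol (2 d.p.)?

246.22

Molecular formula: C7H8N3O5S-.
M = 7×12.011 + 8×1.008 + 3×14.007 + 5×15.999 + 1×32.06 = 246.22 g/mol.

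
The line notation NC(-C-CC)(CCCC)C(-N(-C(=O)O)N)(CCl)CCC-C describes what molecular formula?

C15H32ClN3O2

Heavy atoms from the SMILES: 15 C, 1 Cl, 3 N, 2 O.
Implicit hydrogens by atom environment:
  9 × C: 2 H each → 18
  3 × C: 3 H each → 9
  3 × C: no H
  2 × N: 2 H each → 4
  1 × Cl: no H
  1 × N: no H
  1 × O: 1 H
  1 × O: no H
  Total hydrogens = 32.
Molecular formula: C15H32ClN3O2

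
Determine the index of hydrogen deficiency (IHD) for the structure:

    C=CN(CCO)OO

1

Molecular formula from the SMILES: C4H9NO3.
DoU = (2C + 2 + N − H − X)/2 = (2·4 + 2 + 1 − 9 − 0)/2 = 2/2 = 1.
(Structurally: 0 ring(s) + 1 π bond(s) = 1.)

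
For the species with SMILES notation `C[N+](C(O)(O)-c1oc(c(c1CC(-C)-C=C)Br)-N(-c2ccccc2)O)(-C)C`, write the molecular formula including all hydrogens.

Heavy atoms from the SMILES: 1 Br, 19 C, 2 N, 4 O.
Implicit hydrogens by atom environment:
  5 × C (aromatic): 1 H each → 5
  5 × C (aromatic): no H
  4 × C: 3 H each → 12
  3 × O: 1 H each → 3
  2 × C: 2 H each → 4
  2 × C: 1 H each → 2
  1 × Br: no H
  1 × C: no H
  1 × N: no H
  1 × N (charge +1): no H
  1 × O (aromatic): no H
  Total hydrogens = 26.
Net charge +1.
Molecular formula: C19H26BrN2O4+

C19H26BrN2O4+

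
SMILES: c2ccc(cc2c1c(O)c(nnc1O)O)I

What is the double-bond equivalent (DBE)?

8

Molecular formula from the SMILES: C10H7IN2O3.
DoU = (2C + 2 + N − H − X)/2 = (2·10 + 2 + 2 − 7 − 1)/2 = 16/2 = 8.
(Structurally: 2 ring(s) + 6 π bond(s) = 8.)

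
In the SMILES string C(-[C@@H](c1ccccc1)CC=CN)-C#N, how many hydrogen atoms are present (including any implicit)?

Hydrogens are implicit in SMILES; fill each atom to its normal valence:
  5 × C (aromatic): 1 H each → 5
  3 × C: 1 H each → 3
  2 × C: 2 H each → 4
  1 × C: no H
  1 × C (aromatic): no H
  1 × N: 2 H
  1 × N: no H
  Total hydrogens = 14.

14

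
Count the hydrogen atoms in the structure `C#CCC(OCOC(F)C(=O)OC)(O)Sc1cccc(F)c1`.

Hydrogens are implicit in SMILES; fill each atom to its normal valence:
  4 × C (aromatic): 1 H each → 4
  4 × O: no H
  3 × C: no H
  2 × C: 2 H each → 4
  2 × C: 1 H each → 2
  2 × C (aromatic): no H
  2 × F: no H
  1 × C: 3 H
  1 × O: 1 H
  1 × S: no H
  Total hydrogens = 14.

14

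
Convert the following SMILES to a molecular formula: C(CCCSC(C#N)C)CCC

C10H19NS

Heavy atoms from the SMILES: 10 C, 1 N, 1 S.
Implicit hydrogens by atom environment:
  6 × C: 2 H each → 12
  2 × C: 3 H each → 6
  1 × C: 1 H
  1 × C: no H
  1 × N: no H
  1 × S: no H
  Total hydrogens = 19.
Molecular formula: C10H19NS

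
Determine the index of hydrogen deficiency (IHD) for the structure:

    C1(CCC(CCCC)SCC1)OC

1

Molecular formula from the SMILES: C11H22OS.
DoU = (2C + 2 + N − H − X)/2 = (2·11 + 2 + 0 − 22 − 0)/2 = 2/2 = 1.
(Structurally: 1 ring(s) + 0 π bond(s) = 1.)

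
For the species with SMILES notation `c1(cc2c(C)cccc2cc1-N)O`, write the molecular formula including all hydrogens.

Heavy atoms from the SMILES: 11 C, 1 N, 1 O.
Implicit hydrogens by atom environment:
  5 × C (aromatic): 1 H each → 5
  5 × C (aromatic): no H
  1 × C: 3 H
  1 × N: 2 H
  1 × O: 1 H
  Total hydrogens = 11.
Molecular formula: C11H11NO

C11H11NO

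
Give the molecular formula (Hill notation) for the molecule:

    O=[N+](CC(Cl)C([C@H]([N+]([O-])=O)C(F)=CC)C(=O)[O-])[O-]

Heavy atoms from the SMILES: 8 C, 1 Cl, 1 F, 2 N, 6 O.
Implicit hydrogens by atom environment:
  4 × C: 1 H each → 4
  3 × O: no H
  3 × O (charge -1): no H
  2 × C: no H
  2 × N (charge +1): no H
  1 × C: 3 H
  1 × C: 2 H
  1 × Cl: no H
  1 × F: no H
  Total hydrogens = 9.
Net charge -1.
Molecular formula: C8H9ClFN2O6-

C8H9ClFN2O6-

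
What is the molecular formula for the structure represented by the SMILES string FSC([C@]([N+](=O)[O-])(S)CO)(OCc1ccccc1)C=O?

C11H12FNO5S2

Heavy atoms from the SMILES: 11 C, 1 F, 1 N, 5 O, 2 S.
Implicit hydrogens by atom environment:
  5 × C (aromatic): 1 H each → 5
  3 × O: no H
  2 × C: 2 H each → 4
  2 × C: no H
  1 × C: 1 H
  1 × C (aromatic): no H
  1 × F: no H
  1 × N (charge +1): no H
  1 × O: 1 H
  1 × O (charge -1): no H
  1 × S: 1 H
  1 × S: no H
  Total hydrogens = 12.
Molecular formula: C11H12FNO5S2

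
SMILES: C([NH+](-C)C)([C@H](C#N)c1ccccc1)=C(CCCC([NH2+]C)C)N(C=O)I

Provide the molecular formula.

[C19H29IN4O]2+

Heavy atoms from the SMILES: 19 C, 1 I, 4 N, 1 O.
Implicit hydrogens by atom environment:
  5 × C (aromatic): 1 H each → 5
  4 × C: 3 H each → 12
  3 × C: 2 H each → 6
  3 × C: 1 H each → 3
  3 × C: no H
  2 × N: no H
  1 × C (aromatic): no H
  1 × I: no H
  1 × N (charge +1): 2 H
  1 × N (charge +1): 1 H
  1 × O: no H
  Total hydrogens = 29.
Net charge +2.
Molecular formula: [C19H29IN4O]2+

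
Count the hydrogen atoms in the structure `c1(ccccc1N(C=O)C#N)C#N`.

5

Hydrogens are implicit in SMILES; fill each atom to its normal valence:
  4 × C (aromatic): 1 H each → 4
  3 × N: no H
  2 × C (aromatic): no H
  2 × C: no H
  1 × C: 1 H
  1 × O: no H
  Total hydrogens = 5.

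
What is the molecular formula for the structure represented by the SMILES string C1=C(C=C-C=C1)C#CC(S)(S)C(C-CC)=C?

C14H16S2

Heavy atoms from the SMILES: 14 C, 2 S.
Implicit hydrogens by atom environment:
  5 × C (aromatic): 1 H each → 5
  4 × C: no H
  3 × C: 2 H each → 6
  2 × S: 1 H each → 2
  1 × C: 3 H
  1 × C (aromatic): no H
  Total hydrogens = 16.
Molecular formula: C14H16S2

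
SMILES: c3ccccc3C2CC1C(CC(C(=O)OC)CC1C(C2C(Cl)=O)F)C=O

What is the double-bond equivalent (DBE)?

Molecular formula from the SMILES: C20H22ClFO4.
DoU = (2C + 2 + N − H − X)/2 = (2·20 + 2 + 0 − 22 − 2)/2 = 18/2 = 9.
(Structurally: 3 ring(s) + 6 π bond(s) = 9.)

9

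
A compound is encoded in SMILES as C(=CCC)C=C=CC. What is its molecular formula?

Heavy atoms from the SMILES: 8 C.
Implicit hydrogens by atom environment:
  4 × C: 1 H each → 4
  2 × C: 3 H each → 6
  1 × C: 2 H
  1 × C: no H
  Total hydrogens = 12.
Molecular formula: C8H12

C8H12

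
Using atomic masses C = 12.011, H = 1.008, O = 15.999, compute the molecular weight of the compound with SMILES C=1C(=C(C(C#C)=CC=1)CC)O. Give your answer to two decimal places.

Molecular formula: C10H10O.
M = 10×12.011 + 10×1.008 + 1×15.999 = 146.19 g/mol.

146.19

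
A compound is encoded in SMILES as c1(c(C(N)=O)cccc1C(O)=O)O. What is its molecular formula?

Heavy atoms from the SMILES: 8 C, 1 N, 4 O.
Implicit hydrogens by atom environment:
  3 × C (aromatic): 1 H each → 3
  3 × C (aromatic): no H
  2 × C: no H
  2 × O: 1 H each → 2
  2 × O: no H
  1 × N: 2 H
  Total hydrogens = 7.
Molecular formula: C8H7NO4

C8H7NO4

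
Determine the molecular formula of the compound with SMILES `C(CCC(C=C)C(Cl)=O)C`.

Heavy atoms from the SMILES: 8 C, 1 Cl, 1 O.
Implicit hydrogens by atom environment:
  4 × C: 2 H each → 8
  2 × C: 1 H each → 2
  1 × C: 3 H
  1 × C: no H
  1 × Cl: no H
  1 × O: no H
  Total hydrogens = 13.
Molecular formula: C8H13ClO

C8H13ClO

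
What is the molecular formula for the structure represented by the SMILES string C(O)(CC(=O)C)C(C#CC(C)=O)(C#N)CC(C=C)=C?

C15H17NO3

Heavy atoms from the SMILES: 15 C, 1 N, 3 O.
Implicit hydrogens by atom environment:
  7 × C: no H
  4 × C: 2 H each → 8
  2 × C: 3 H each → 6
  2 × C: 1 H each → 2
  2 × O: no H
  1 × N: no H
  1 × O: 1 H
  Total hydrogens = 17.
Molecular formula: C15H17NO3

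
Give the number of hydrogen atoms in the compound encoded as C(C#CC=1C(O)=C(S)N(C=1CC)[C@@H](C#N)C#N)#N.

8

Hydrogens are implicit in SMILES; fill each atom to its normal valence:
  5 × C: no H
  4 × C (aromatic): no H
  3 × N: no H
  1 × C: 3 H
  1 × C: 2 H
  1 × C: 1 H
  1 × N (aromatic): no H
  1 × O: 1 H
  1 × S: 1 H
  Total hydrogens = 8.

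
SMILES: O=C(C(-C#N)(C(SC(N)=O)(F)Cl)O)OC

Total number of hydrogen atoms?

Hydrogens are implicit in SMILES; fill each atom to its normal valence:
  5 × C: no H
  3 × O: no H
  1 × C: 3 H
  1 × Cl: no H
  1 × F: no H
  1 × N: 2 H
  1 × N: no H
  1 × O: 1 H
  1 × S: no H
  Total hydrogens = 6.

6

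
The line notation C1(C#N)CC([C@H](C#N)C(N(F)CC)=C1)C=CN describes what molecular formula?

C12H15FN4

Heavy atoms from the SMILES: 12 C, 1 F, 4 N.
Implicit hydrogens by atom environment:
  6 × C: 1 H each → 6
  3 × C: no H
  3 × N: no H
  2 × C: 2 H each → 4
  1 × C: 3 H
  1 × F: no H
  1 × N: 2 H
  Total hydrogens = 15.
Molecular formula: C12H15FN4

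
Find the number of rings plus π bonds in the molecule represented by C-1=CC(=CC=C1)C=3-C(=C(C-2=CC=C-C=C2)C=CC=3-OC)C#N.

14

Molecular formula from the SMILES: C20H15NO.
DoU = (2C + 2 + N − H − X)/2 = (2·20 + 2 + 1 − 15 − 0)/2 = 28/2 = 14.
(Structurally: 3 ring(s) + 11 π bond(s) = 14.)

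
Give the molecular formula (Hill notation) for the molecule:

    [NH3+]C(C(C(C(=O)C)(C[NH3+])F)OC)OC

Heavy atoms from the SMILES: 8 C, 1 F, 2 N, 3 O.
Implicit hydrogens by atom environment:
  3 × C: 3 H each → 9
  3 × O: no H
  2 × C: 1 H each → 2
  2 × C: no H
  2 × N (charge +1): 3 H each → 6
  1 × C: 2 H
  1 × F: no H
  Total hydrogens = 19.
Net charge +2.
Molecular formula: [C8H19FN2O3]2+

[C8H19FN2O3]2+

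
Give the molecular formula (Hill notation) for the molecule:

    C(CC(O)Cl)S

Heavy atoms from the SMILES: 3 C, 1 Cl, 1 O, 1 S.
Implicit hydrogens by atom environment:
  2 × C: 2 H each → 4
  1 × C: 1 H
  1 × Cl: no H
  1 × O: 1 H
  1 × S: 1 H
  Total hydrogens = 7.
Molecular formula: C3H7ClOS

C3H7ClOS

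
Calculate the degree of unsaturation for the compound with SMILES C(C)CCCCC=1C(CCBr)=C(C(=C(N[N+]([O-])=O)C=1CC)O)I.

5

Molecular formula from the SMILES: C16H24BrIN2O3.
DoU = (2C + 2 + N − H − X)/2 = (2·16 + 2 + 2 − 24 − 2)/2 = 10/2 = 5.
(Structurally: 1 ring(s) + 4 π bond(s) = 5.)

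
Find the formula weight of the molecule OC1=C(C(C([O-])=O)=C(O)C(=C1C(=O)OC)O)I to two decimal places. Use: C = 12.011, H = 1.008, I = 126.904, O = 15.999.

353.04

Molecular formula: C9H6IO7-.
M = 9×12.011 + 6×1.008 + 1×126.904 + 7×15.999 = 353.04 g/mol.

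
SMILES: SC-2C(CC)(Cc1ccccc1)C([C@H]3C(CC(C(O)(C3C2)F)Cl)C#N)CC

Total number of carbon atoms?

22

The symbol for carbon appears 22 times in the SMILES. Lowercase c denotes aromatic carbon and counts toward C.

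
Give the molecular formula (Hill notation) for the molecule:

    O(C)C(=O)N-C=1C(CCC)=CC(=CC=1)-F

C11H14FNO2

Heavy atoms from the SMILES: 11 C, 1 F, 1 N, 2 O.
Implicit hydrogens by atom environment:
  3 × C (aromatic): 1 H each → 3
  3 × C (aromatic): no H
  2 × C: 3 H each → 6
  2 × C: 2 H each → 4
  2 × O: no H
  1 × C: no H
  1 × F: no H
  1 × N: 1 H
  Total hydrogens = 14.
Molecular formula: C11H14FNO2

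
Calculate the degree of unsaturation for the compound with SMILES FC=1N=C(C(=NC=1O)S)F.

Molecular formula from the SMILES: C4H2F2N2OS.
DoU = (2C + 2 + N − H − X)/2 = (2·4 + 2 + 2 − 2 − 2)/2 = 8/2 = 4.
(Structurally: 1 ring(s) + 3 π bond(s) = 4.)

4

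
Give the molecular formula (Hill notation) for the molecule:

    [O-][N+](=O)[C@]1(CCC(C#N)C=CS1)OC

Heavy atoms from the SMILES: 8 C, 2 N, 3 O, 1 S.
Implicit hydrogens by atom environment:
  3 × C: 1 H each → 3
  2 × C: 2 H each → 4
  2 × C: no H
  2 × O: no H
  1 × C: 3 H
  1 × N (charge +1): no H
  1 × N: no H
  1 × O (charge -1): no H
  1 × S: no H
  Total hydrogens = 10.
Molecular formula: C8H10N2O3S

C8H10N2O3S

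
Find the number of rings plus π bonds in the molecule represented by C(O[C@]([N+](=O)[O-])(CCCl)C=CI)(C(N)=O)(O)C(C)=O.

4

Molecular formula from the SMILES: C9H12ClIN2O6.
DoU = (2C + 2 + N − H − X)/2 = (2·9 + 2 + 2 − 12 − 2)/2 = 8/2 = 4.
(Structurally: 0 ring(s) + 4 π bond(s) = 4.)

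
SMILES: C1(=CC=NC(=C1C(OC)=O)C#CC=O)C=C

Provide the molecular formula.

Heavy atoms from the SMILES: 12 C, 1 N, 3 O.
Implicit hydrogens by atom environment:
  3 × C (aromatic): no H
  3 × C: no H
  3 × O: no H
  2 × C (aromatic): 1 H each → 2
  2 × C: 1 H each → 2
  1 × C: 3 H
  1 × C: 2 H
  1 × N (aromatic): no H
  Total hydrogens = 9.
Molecular formula: C12H9NO3

C12H9NO3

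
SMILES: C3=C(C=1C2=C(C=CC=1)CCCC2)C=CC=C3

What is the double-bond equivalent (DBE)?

Molecular formula from the SMILES: C16H16.
DoU = (2C + 2 + N − H − X)/2 = (2·16 + 2 + 0 − 16 − 0)/2 = 18/2 = 9.
(Structurally: 3 ring(s) + 6 π bond(s) = 9.)

9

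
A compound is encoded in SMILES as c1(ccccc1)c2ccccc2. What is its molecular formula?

Heavy atoms from the SMILES: 12 C.
Implicit hydrogens by atom environment:
  10 × C (aromatic): 1 H each → 10
  2 × C (aromatic): no H
  Total hydrogens = 10.
Molecular formula: C12H10

C12H10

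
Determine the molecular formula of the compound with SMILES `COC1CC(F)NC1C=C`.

C7H12FNO

Heavy atoms from the SMILES: 7 C, 1 F, 1 N, 1 O.
Implicit hydrogens by atom environment:
  4 × C: 1 H each → 4
  2 × C: 2 H each → 4
  1 × C: 3 H
  1 × F: no H
  1 × N: 1 H
  1 × O: no H
  Total hydrogens = 12.
Molecular formula: C7H12FNO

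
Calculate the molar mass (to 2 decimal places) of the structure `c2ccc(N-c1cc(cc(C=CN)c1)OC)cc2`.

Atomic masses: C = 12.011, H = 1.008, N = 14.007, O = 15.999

Molecular formula: C15H16N2O.
M = 15×12.011 + 16×1.008 + 2×14.007 + 1×15.999 = 240.31 g/mol.

240.31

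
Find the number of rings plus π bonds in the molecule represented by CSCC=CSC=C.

2

Molecular formula from the SMILES: C6H10S2.
DoU = (2C + 2 + N − H − X)/2 = (2·6 + 2 + 0 − 10 − 0)/2 = 4/2 = 2.
(Structurally: 0 ring(s) + 2 π bond(s) = 2.)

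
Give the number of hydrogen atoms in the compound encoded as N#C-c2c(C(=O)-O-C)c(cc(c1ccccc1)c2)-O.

11

Hydrogens are implicit in SMILES; fill each atom to its normal valence:
  7 × C (aromatic): 1 H each → 7
  5 × C (aromatic): no H
  2 × C: no H
  2 × O: no H
  1 × C: 3 H
  1 × N: no H
  1 × O: 1 H
  Total hydrogens = 11.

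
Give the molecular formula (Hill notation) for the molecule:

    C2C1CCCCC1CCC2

Heavy atoms from the SMILES: 10 C.
Implicit hydrogens by atom environment:
  8 × C: 2 H each → 16
  2 × C: 1 H each → 2
  Total hydrogens = 18.
Molecular formula: C10H18

C10H18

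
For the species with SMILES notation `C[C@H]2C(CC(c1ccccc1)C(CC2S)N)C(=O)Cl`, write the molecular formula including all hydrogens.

Heavy atoms from the SMILES: 15 C, 1 Cl, 1 N, 1 O, 1 S.
Implicit hydrogens by atom environment:
  5 × C: 1 H each → 5
  5 × C (aromatic): 1 H each → 5
  2 × C: 2 H each → 4
  1 × C: 3 H
  1 × C: no H
  1 × C (aromatic): no H
  1 × Cl: no H
  1 × N: 2 H
  1 × O: no H
  1 × S: 1 H
  Total hydrogens = 20.
Molecular formula: C15H20ClNOS

C15H20ClNOS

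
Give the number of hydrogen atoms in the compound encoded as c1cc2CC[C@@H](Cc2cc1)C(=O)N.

13

Hydrogens are implicit in SMILES; fill each atom to its normal valence:
  4 × C (aromatic): 1 H each → 4
  3 × C: 2 H each → 6
  2 × C (aromatic): no H
  1 × C: 1 H
  1 × C: no H
  1 × N: 2 H
  1 × O: no H
  Total hydrogens = 13.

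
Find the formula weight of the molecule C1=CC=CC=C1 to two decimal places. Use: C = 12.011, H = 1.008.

Molecular formula: C6H6.
M = 6×12.011 + 6×1.008 = 78.11 g/mol.

78.11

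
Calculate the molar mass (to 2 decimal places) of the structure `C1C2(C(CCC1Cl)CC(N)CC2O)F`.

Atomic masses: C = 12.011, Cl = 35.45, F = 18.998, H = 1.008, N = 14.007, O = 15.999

Molecular formula: C10H17ClFNO.
M = 10×12.011 + 1×35.45 + 1×18.998 + 17×1.008 + 1×14.007 + 1×15.999 = 221.70 g/mol.

221.70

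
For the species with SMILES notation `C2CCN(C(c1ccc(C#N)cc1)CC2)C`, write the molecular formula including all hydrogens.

C14H18N2

Heavy atoms from the SMILES: 14 C, 2 N.
Implicit hydrogens by atom environment:
  5 × C: 2 H each → 10
  4 × C (aromatic): 1 H each → 4
  2 × C (aromatic): no H
  2 × N: no H
  1 × C: 3 H
  1 × C: 1 H
  1 × C: no H
  Total hydrogens = 18.
Molecular formula: C14H18N2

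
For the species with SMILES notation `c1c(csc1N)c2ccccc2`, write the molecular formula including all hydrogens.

Heavy atoms from the SMILES: 10 C, 1 N, 1 S.
Implicit hydrogens by atom environment:
  7 × C (aromatic): 1 H each → 7
  3 × C (aromatic): no H
  1 × N: 2 H
  1 × S (aromatic): no H
  Total hydrogens = 9.
Molecular formula: C10H9NS

C10H9NS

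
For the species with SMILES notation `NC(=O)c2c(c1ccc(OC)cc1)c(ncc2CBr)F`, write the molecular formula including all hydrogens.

C14H12BrFN2O2

Heavy atoms from the SMILES: 1 Br, 14 C, 1 F, 2 N, 2 O.
Implicit hydrogens by atom environment:
  6 × C (aromatic): no H
  5 × C (aromatic): 1 H each → 5
  2 × O: no H
  1 × Br: no H
  1 × C: 3 H
  1 × C: 2 H
  1 × C: no H
  1 × F: no H
  1 × N: 2 H
  1 × N (aromatic): no H
  Total hydrogens = 12.
Molecular formula: C14H12BrFN2O2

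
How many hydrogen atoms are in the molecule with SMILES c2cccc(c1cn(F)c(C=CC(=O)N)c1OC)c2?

Hydrogens are implicit in SMILES; fill each atom to its normal valence:
  6 × C (aromatic): 1 H each → 6
  4 × C (aromatic): no H
  2 × C: 1 H each → 2
  2 × O: no H
  1 × C: 3 H
  1 × C: no H
  1 × F: no H
  1 × N: 2 H
  1 × N (aromatic): no H
  Total hydrogens = 13.

13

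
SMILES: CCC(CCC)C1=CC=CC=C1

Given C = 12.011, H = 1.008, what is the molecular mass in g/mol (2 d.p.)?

162.28

Molecular formula: C12H18.
M = 12×12.011 + 18×1.008 = 162.28 g/mol.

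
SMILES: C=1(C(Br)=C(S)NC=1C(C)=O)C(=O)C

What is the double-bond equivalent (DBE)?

5

Molecular formula from the SMILES: C8H8BrNO2S.
DoU = (2C + 2 + N − H − X)/2 = (2·8 + 2 + 1 − 8 − 1)/2 = 10/2 = 5.
(Structurally: 1 ring(s) + 4 π bond(s) = 5.)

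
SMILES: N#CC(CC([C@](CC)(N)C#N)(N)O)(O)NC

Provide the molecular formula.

C9H17N5O2

Heavy atoms from the SMILES: 9 C, 5 N, 2 O.
Implicit hydrogens by atom environment:
  5 × C: no H
  2 × C: 3 H each → 6
  2 × C: 2 H each → 4
  2 × N: 2 H each → 4
  2 × N: no H
  2 × O: 1 H each → 2
  1 × N: 1 H
  Total hydrogens = 17.
Molecular formula: C9H17N5O2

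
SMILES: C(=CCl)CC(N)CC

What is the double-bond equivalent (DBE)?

Molecular formula from the SMILES: C6H12ClN.
DoU = (2C + 2 + N − H − X)/2 = (2·6 + 2 + 1 − 12 − 1)/2 = 2/2 = 1.
(Structurally: 0 ring(s) + 1 π bond(s) = 1.)

1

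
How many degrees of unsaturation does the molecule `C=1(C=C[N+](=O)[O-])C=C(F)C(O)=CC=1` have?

Molecular formula from the SMILES: C8H6FNO3.
DoU = (2C + 2 + N − H − X)/2 = (2·8 + 2 + 1 − 6 − 1)/2 = 12/2 = 6.
(Structurally: 1 ring(s) + 5 π bond(s) = 6.)

6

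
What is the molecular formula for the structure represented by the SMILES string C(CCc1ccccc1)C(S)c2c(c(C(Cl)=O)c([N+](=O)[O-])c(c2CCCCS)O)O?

Heavy atoms from the SMILES: 21 C, 1 Cl, 1 N, 5 O, 2 S.
Implicit hydrogens by atom environment:
  7 × C: 2 H each → 14
  7 × C (aromatic): no H
  5 × C (aromatic): 1 H each → 5
  2 × O: 1 H each → 2
  2 × O: no H
  2 × S: 1 H each → 2
  1 × C: 1 H
  1 × C: no H
  1 × Cl: no H
  1 × N (charge +1): no H
  1 × O (charge -1): no H
  Total hydrogens = 24.
Molecular formula: C21H24ClNO5S2

C21H24ClNO5S2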